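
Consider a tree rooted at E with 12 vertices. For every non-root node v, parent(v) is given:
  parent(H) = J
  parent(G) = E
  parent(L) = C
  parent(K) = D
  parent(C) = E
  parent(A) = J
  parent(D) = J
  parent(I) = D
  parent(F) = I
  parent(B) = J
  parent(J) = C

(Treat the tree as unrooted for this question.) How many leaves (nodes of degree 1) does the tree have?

7

Exactly 7 nodes have a single neighbour: A, B, F, G, H, K, L.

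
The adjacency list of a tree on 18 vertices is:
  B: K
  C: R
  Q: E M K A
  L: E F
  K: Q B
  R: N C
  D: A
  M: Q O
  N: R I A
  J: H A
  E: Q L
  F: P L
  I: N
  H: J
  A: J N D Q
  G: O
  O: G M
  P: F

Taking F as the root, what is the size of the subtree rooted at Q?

The subtree rooted at Q contains: Q, A, K, M, N, D, J, B, O, R, I, H, G, C — 14 nodes.

14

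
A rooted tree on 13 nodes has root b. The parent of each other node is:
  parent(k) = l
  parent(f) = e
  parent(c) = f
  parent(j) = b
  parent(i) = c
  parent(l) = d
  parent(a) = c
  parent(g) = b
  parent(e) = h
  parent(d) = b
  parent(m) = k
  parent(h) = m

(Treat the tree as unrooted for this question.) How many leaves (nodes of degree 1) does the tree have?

4

Degree-1 nodes: a, g, i, j — 4 of them.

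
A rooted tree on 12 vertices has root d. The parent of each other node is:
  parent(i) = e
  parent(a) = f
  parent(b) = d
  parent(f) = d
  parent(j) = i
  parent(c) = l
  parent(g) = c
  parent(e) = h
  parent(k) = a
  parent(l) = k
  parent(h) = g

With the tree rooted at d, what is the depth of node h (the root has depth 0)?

Climbing from h to the root: h → g → c → l → k → a → f → d. That's 7 steps.

7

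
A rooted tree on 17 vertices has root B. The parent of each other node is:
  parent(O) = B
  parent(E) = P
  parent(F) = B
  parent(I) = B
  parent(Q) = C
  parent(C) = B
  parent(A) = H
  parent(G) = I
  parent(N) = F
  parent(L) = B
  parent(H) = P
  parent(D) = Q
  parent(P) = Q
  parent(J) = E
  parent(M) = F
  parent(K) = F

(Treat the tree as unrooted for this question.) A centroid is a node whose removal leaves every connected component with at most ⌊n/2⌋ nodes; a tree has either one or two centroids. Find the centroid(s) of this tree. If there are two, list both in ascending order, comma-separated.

B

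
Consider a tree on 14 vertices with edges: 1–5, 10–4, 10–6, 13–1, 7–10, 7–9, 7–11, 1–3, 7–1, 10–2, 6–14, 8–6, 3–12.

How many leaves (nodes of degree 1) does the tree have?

9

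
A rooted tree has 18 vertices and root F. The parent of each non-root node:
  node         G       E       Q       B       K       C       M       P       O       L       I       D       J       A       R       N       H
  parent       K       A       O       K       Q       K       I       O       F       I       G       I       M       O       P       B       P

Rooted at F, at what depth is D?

6

Climbing from D to the root: D → I → G → K → Q → O → F. That's 6 steps.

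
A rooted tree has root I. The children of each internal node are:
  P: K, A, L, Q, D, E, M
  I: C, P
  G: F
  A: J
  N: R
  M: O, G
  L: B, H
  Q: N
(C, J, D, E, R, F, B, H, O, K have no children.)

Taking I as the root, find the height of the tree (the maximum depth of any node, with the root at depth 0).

The longest root-to-leaf path is I – P – Q – N – R (4 edges).

4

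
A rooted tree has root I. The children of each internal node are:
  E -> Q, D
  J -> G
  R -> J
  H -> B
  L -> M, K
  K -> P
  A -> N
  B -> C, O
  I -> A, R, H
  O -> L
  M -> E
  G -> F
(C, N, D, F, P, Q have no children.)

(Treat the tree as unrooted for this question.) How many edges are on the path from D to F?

11

D - E - M - L - O - B - H - I - R - J - G - F: 11 edges.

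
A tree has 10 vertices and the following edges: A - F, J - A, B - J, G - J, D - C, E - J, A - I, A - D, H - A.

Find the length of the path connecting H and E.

3

H – A – J – E: 3 edges.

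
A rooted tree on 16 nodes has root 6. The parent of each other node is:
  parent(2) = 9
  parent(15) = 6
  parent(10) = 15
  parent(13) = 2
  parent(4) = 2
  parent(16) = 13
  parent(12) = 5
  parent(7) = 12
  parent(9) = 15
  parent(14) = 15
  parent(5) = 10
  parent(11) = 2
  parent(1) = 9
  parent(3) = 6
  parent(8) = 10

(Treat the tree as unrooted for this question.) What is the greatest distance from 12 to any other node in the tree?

A farthest node from 12 is 16.
The path 12–5–10–15–9–2–13–16 has 7 edges.

7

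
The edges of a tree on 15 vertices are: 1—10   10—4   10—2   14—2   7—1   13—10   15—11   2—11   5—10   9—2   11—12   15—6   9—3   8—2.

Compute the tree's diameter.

6

A longest path is 6–15–11–2–10–1–7, with 6 edges.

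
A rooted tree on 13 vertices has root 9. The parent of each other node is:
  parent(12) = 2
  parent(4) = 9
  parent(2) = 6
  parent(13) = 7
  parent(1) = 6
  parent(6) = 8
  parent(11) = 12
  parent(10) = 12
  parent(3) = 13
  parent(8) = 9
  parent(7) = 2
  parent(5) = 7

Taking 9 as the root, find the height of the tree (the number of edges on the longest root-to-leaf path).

A deepest node is 3, reached by 9 – 8 – 6 – 2 – 7 – 13 – 3.
That path has 6 edges, so the height is 6.

6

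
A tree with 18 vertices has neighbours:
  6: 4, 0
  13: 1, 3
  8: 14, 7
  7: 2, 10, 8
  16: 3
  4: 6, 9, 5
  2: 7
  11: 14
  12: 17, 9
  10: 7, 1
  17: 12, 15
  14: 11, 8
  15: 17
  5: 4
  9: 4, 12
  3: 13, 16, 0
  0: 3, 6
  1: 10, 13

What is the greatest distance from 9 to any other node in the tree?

Distances from 9 peak at 11, attained at 11.
9-4-6-0-3-13-1-10-7-8-14-11

11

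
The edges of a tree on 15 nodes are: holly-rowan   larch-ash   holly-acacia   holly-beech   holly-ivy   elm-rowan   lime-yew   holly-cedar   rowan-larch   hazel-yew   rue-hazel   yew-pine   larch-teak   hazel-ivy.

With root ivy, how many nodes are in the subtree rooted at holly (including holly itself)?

holly's subtree: {holly, rowan, beech, acacia, cedar, larch, elm, teak, ash}, size 9.

9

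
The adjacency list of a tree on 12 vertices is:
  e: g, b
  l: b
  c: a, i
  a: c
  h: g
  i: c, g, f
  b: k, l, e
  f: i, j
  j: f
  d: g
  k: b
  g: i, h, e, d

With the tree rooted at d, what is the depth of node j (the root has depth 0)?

4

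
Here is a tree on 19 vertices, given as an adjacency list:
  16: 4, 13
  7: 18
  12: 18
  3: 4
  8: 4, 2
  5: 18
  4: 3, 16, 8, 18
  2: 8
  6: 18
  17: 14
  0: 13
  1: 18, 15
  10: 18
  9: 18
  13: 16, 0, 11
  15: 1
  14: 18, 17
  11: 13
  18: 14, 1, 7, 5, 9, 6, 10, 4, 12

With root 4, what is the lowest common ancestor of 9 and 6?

9's ancestor chain is 9, 18, 4 and 6's is 6, 18, 4; they first meet at 18.

18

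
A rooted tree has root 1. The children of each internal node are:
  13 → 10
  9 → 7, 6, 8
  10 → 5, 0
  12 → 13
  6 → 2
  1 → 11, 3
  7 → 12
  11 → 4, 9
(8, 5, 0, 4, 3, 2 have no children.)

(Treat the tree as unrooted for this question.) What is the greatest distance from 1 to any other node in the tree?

7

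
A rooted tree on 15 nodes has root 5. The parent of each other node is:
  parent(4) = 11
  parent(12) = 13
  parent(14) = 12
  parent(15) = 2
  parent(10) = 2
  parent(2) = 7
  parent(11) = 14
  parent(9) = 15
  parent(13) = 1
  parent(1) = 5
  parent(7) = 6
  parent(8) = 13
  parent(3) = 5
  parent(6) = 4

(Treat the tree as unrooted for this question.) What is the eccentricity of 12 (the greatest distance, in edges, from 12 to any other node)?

A farthest node from 12 is 9.
The path 12-14-11-4-6-7-2-15-9 has 8 edges.

8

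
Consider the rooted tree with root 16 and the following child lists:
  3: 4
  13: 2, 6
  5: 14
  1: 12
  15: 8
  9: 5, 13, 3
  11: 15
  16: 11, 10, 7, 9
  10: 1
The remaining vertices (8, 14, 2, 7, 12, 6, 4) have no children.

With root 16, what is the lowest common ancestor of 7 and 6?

7's ancestor chain is 7, 16 and 6's is 6, 13, 9, 16; they first meet at 16.

16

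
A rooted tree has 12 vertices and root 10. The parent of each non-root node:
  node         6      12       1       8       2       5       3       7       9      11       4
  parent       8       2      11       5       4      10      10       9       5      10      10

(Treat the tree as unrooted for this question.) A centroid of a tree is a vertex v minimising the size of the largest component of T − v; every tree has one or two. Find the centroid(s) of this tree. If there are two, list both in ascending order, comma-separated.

Removing 10 splits the tree into components of sizes 5, 3, 2, 1; the largest is 5 ≤ ⌊12/2⌋ = 6.
No neighbour of 10 does as well, so 10 is the unique centroid.

10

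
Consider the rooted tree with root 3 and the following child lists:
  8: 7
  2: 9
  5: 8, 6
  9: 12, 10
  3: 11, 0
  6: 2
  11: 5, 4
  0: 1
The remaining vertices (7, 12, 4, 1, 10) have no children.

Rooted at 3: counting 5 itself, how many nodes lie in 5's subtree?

The subtree rooted at 5 contains: 5, 8, 6, 7, 2, 9, 10, 12 — 8 nodes.

8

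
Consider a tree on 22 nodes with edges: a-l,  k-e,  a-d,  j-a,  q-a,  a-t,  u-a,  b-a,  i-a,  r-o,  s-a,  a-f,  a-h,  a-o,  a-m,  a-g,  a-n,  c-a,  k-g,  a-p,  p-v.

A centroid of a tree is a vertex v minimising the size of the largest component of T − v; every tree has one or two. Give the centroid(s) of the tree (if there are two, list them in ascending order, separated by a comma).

Delete a: the remaining components have sizes 3, 2, 2, 1, 1, 1, 1, 1, 1, 1, 1, 1, 1, 1, 1, 1, 1. Max 3 ≤ 11, so a is a centroid.
No neighbour of a does as well, so a is the unique centroid.

a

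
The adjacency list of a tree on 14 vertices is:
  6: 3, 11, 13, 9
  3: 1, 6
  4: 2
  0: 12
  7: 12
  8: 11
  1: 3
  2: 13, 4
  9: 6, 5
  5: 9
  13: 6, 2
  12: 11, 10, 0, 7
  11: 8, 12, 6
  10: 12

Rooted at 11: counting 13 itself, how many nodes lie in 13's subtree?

3

Descendants of 13 (including itself): 13, 2, 4. That's 3.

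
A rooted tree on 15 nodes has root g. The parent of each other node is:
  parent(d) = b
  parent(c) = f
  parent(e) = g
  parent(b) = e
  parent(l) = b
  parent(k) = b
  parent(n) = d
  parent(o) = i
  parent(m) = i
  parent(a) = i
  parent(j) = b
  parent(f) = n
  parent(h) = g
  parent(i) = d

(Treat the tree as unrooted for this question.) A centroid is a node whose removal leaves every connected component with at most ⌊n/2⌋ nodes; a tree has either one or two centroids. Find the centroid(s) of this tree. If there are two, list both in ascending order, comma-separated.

d

If d is removed the pieces have sizes 7, 4, 3, all ≤ ⌊15/2⌋ = 7.
Every other node leaves some component of size > 7, so the centroid is unique.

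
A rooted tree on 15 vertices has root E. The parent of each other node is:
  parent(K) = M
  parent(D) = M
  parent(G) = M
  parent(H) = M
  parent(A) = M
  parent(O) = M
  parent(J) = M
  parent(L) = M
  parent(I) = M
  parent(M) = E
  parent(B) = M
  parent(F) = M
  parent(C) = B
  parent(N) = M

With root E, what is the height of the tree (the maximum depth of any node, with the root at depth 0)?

The longest root-to-leaf path is E – M – B – C (3 edges).

3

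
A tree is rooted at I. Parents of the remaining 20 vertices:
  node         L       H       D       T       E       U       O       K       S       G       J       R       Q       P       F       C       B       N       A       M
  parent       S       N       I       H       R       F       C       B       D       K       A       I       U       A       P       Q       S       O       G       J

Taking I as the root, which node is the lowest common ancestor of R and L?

I

Path R→root: R I; path L→root: L S D I.
First common node: I.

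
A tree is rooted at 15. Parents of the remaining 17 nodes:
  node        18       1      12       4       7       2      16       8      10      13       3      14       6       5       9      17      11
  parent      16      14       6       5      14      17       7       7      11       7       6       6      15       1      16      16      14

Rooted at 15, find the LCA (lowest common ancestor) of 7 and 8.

7

Path 7→root: 7 14 6 15; path 8→root: 8 7 14 6 15.
First common node: 7.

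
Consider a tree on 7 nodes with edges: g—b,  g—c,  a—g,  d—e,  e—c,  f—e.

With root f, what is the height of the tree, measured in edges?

4

The longest root-to-leaf path is f–e–c–g–a (4 edges).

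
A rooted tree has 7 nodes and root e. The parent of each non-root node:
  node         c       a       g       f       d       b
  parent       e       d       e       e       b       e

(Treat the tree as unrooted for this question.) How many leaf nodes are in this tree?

Exactly 4 nodes have a single neighbour: a, c, f, g.

4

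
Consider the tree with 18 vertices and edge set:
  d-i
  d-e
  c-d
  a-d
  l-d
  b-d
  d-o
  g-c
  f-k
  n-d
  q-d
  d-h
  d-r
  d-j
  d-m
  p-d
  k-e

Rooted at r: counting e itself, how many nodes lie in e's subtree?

3

Descendants of e (including itself): e, k, f. That's 3.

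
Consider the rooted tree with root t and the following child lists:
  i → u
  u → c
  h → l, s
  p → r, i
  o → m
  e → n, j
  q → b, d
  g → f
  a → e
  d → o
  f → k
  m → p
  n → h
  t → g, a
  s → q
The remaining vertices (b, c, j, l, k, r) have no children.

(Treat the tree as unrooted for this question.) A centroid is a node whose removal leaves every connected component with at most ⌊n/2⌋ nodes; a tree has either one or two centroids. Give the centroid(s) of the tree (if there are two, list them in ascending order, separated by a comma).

s

If s is removed the pieces have sizes 10, 10, all ≤ ⌊21/2⌋ = 10.
No neighbour of s does as well, so s is the unique centroid.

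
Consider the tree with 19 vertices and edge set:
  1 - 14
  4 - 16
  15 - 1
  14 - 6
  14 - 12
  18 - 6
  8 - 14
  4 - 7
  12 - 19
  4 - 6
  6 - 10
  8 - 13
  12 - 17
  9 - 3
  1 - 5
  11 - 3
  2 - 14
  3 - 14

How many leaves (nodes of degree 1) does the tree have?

Exactly 12 nodes have a single neighbour: 2, 5, 7, 9, 10, 11, 13, 15, 16, 17, 18, 19.

12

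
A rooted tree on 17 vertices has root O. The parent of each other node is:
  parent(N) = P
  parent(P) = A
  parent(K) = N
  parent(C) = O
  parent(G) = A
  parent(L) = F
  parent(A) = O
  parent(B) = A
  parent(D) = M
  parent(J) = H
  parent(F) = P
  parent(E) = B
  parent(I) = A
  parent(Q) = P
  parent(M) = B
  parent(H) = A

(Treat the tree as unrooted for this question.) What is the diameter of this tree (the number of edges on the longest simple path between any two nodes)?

Starting from D, a farthest node is L at distance 6.
One longest path: D–M–B–A–P–F–L.
So the diameter is 6.

6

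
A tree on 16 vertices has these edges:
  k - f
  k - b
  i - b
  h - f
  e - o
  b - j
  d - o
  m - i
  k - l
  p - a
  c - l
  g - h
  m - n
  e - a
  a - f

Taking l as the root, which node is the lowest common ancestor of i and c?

Path i→root: i b k l; path c→root: c l.
First common node: l.

l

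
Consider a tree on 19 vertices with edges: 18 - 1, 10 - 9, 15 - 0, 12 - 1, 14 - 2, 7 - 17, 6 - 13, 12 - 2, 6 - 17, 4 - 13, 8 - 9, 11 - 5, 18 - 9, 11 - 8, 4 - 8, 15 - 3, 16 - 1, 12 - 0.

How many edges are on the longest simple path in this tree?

12

BFS from 7 reaches 3 last, at distance 12; BFS from 3 confirms no node is farther.
Path: 7–17–6–13–4–8–9–18–1–12–0–15–3.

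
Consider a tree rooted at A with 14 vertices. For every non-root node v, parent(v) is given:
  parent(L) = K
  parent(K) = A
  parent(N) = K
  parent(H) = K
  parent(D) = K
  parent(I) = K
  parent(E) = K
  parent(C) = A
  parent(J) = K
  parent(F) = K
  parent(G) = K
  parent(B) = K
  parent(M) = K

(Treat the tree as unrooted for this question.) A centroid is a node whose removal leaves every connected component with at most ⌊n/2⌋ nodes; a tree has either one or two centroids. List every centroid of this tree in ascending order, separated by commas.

K

If K is removed the pieces have sizes 2, 1, 1, 1, 1, 1, 1, 1, 1, 1, 1, 1, all ≤ ⌊14/2⌋ = 7.
Every other node leaves some component of size > 7, so the centroid is unique.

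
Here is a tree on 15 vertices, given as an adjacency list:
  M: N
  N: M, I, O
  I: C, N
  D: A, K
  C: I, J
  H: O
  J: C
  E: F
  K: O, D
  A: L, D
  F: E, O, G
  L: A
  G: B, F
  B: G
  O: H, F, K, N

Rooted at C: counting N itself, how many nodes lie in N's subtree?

Descendants of N (including itself): N, O, M, F, K, H, E, G, D, B, A, L. That's 12.

12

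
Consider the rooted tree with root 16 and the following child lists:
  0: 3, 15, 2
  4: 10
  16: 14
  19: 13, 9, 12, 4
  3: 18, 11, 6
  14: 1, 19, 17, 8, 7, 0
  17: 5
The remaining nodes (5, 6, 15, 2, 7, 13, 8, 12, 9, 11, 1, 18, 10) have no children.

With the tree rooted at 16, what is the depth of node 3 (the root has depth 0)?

16 – 14 – 0 – 3 — 3 edges.

3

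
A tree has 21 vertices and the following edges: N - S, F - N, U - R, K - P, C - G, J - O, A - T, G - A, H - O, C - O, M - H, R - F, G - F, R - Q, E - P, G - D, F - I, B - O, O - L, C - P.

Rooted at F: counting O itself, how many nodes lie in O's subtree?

The subtree rooted at O contains: O, J, H, L, B, M — 6 nodes.

6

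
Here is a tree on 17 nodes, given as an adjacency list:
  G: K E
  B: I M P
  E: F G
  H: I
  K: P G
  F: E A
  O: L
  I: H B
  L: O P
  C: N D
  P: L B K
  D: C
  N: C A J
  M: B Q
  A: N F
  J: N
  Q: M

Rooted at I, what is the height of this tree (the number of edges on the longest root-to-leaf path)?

The longest root-to-leaf path is I – B – P – K – G – E – F – A – N – C – D (10 edges).

10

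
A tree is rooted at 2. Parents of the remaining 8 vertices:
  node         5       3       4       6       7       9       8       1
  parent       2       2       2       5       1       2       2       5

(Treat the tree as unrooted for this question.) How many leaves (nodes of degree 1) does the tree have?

6

Exactly 6 nodes have a single neighbour: 3, 4, 6, 7, 8, 9.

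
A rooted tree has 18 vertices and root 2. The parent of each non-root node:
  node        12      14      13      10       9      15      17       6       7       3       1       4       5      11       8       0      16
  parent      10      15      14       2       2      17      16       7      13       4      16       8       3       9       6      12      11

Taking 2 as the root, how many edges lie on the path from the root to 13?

7

2 → 9 → 11 → 16 → 17 → 15 → 14 → 13 — 7 edges.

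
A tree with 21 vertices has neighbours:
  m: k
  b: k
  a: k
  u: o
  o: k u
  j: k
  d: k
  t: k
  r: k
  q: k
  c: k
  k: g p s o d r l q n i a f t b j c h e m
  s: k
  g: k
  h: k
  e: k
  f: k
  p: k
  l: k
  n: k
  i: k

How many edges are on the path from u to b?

3

Walking from u: u – o – k – b. Length 3.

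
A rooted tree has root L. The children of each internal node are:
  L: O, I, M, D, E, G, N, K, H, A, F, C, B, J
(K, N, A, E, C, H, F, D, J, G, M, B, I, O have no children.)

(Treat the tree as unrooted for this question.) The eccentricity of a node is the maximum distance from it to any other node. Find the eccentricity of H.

2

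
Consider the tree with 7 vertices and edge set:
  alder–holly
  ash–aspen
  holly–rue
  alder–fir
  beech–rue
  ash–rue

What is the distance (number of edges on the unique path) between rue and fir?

Walking from rue: rue–holly–alder–fir. Length 3.

3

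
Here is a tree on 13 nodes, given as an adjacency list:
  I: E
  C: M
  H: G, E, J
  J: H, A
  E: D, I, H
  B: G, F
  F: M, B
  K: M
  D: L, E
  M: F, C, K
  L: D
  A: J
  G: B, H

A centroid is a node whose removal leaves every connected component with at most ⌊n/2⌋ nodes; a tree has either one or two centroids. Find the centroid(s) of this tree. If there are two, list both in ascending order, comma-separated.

H

If H is removed the pieces have sizes 6, 4, 2, all ≤ ⌊13/2⌋ = 6.
No neighbour of H does as well, so H is the unique centroid.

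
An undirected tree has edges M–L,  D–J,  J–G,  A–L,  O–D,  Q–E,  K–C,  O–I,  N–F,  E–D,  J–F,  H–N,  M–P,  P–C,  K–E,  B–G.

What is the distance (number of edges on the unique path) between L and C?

3

Walking from L: L - M - P - C. Length 3.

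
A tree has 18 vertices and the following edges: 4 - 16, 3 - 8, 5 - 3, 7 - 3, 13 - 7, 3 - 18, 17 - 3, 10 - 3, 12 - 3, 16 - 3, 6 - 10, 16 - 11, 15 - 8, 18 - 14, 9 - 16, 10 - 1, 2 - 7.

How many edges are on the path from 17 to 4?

3

Walking from 17: 17 – 3 – 16 – 4. Length 3.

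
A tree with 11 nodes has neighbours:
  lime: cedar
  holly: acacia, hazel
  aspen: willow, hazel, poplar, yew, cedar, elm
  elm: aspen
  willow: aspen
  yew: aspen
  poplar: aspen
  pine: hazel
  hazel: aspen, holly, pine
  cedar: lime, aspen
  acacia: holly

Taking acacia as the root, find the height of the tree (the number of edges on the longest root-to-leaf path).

lime sits deepest: acacia → holly → hazel → aspen → cedar → lime — 5 edges from the root.

5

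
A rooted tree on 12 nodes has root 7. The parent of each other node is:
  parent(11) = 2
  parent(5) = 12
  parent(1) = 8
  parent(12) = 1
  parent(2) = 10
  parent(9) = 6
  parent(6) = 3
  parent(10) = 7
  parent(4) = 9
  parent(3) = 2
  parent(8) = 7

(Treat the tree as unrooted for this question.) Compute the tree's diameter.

A longest path is 4-9-6-3-2-10-7-8-1-12-5, with 10 edges.

10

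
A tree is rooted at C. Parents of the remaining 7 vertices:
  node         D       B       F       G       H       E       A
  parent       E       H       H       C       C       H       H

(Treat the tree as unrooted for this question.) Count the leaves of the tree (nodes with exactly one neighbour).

Degree-1 nodes: A, B, D, F, G — 5 of them.

5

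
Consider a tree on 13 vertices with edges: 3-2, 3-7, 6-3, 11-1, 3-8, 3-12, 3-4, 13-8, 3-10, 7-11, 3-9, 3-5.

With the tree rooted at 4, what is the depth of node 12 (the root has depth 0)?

Climbing from 12 to the root: 12 → 3 → 4. That's 2 steps.

2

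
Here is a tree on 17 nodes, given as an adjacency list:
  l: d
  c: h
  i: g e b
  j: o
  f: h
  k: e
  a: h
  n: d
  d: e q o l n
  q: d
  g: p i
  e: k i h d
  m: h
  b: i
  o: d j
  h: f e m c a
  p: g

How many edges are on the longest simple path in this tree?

A longest path is j-o-d-e-i-g-p, with 6 edges.

6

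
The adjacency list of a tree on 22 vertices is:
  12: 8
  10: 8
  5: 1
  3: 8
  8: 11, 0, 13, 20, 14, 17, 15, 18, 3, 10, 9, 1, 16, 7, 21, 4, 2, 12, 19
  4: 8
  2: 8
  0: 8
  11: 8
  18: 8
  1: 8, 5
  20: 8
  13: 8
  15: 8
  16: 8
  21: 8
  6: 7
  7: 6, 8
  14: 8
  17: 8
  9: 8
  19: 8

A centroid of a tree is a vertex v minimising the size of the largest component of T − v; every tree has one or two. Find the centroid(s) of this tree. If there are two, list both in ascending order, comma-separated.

8

Removing 8 splits the tree into components of sizes 2, 2, 1, 1, 1, 1, 1, 1, 1, 1, 1, 1, 1, 1, 1, 1, 1, 1, 1; the largest is 2 ≤ ⌊22/2⌋ = 11.
No neighbour of 8 does as well, so 8 is the unique centroid.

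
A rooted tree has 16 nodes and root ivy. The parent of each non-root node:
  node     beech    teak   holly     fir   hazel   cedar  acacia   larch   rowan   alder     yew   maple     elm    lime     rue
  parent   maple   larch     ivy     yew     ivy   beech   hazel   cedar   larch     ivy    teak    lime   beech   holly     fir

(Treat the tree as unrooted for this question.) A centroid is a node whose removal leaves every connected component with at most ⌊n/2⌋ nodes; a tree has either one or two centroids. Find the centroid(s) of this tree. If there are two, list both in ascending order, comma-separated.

beech

Removing beech splits the tree into components of sizes 7, 7, 1; the largest is 7 ≤ ⌊16/2⌋ = 8.
No neighbour of beech does as well, so beech is the unique centroid.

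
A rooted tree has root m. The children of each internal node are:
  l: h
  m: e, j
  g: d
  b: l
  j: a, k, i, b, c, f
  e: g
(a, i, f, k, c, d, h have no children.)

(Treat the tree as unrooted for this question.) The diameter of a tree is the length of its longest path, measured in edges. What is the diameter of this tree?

7

Starting from d, a farthest node is h at distance 7.
One longest path: d-g-e-m-j-b-l-h.
So the diameter is 7.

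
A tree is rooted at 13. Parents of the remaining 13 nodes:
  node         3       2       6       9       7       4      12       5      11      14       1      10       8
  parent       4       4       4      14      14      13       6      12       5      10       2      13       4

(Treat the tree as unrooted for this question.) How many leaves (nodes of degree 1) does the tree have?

6

Degree-1 nodes: 1, 3, 7, 8, 9, 11 — 6 of them.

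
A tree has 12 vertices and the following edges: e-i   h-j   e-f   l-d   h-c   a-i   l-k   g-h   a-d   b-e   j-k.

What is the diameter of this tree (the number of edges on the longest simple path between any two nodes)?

9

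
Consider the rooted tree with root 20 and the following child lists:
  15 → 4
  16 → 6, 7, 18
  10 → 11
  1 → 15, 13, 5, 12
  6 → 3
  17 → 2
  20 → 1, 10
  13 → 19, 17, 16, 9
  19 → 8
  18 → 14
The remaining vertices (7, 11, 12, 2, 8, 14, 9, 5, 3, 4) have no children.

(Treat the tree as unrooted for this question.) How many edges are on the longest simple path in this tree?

7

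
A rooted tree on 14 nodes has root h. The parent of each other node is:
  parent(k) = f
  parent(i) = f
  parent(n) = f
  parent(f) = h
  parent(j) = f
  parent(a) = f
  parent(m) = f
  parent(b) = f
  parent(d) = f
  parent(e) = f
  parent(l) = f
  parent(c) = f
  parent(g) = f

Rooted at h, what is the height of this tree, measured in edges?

2

A deepest node is b, reached by h–f–b.
That path has 2 edges, so the height is 2.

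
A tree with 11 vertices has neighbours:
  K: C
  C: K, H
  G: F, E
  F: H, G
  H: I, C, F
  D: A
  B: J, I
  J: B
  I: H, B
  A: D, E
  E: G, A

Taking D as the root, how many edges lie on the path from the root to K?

7

D → A → E → G → F → H → C → K — 7 edges.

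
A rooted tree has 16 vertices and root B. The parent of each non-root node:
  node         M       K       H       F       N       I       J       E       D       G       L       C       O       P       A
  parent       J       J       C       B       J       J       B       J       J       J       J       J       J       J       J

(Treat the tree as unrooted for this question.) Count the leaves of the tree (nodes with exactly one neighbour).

Degree-1 nodes: A, D, E, F, G, H, I, K, L, M, N, O, P — 13 of them.

13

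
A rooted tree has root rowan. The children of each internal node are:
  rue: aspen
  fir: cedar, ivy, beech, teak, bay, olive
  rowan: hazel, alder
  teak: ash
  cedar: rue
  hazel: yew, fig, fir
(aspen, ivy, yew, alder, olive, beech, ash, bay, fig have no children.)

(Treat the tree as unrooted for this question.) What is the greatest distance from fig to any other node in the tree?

The node farthest from fig is aspen, via fig–hazel–fir–cedar–rue–aspen — 5 edges.

5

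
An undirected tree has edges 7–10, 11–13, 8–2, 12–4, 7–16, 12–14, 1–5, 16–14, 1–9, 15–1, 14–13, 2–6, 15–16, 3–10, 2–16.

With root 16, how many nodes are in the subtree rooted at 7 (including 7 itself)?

Descendants of 7 (including itself): 7, 10, 3. That's 3.

3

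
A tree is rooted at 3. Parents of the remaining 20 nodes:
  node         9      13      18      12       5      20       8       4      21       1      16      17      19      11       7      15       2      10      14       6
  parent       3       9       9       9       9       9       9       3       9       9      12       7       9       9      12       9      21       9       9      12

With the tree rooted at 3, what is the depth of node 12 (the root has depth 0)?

Climbing from 12 to the root: 12–9–3. That's 2 steps.

2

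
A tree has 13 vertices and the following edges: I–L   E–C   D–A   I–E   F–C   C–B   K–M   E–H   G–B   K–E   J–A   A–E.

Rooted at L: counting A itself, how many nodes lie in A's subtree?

3

A's subtree: {A, J, D}, size 3.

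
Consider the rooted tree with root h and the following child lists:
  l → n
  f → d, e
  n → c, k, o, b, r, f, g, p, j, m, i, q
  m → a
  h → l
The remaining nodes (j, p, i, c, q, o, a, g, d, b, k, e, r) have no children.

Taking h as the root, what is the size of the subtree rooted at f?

Descendants of f (including itself): f, d, e. That's 3.

3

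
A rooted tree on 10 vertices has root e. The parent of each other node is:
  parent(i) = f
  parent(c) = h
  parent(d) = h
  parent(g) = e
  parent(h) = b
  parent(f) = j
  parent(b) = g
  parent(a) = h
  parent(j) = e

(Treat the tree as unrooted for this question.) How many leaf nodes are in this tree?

Degree-1 nodes: a, c, d, i — 4 of them.

4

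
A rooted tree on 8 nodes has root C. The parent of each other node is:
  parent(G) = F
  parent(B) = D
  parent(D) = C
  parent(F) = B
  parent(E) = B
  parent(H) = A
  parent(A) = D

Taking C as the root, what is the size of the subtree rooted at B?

4

Descendants of B (including itself): B, E, F, G. That's 4.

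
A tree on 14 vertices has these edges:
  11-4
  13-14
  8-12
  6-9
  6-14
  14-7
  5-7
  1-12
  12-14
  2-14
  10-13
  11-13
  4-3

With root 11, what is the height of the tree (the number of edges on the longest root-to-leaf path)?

4

A deepest node is 8, reached by 11-13-14-12-8.
That path has 4 edges, so the height is 4.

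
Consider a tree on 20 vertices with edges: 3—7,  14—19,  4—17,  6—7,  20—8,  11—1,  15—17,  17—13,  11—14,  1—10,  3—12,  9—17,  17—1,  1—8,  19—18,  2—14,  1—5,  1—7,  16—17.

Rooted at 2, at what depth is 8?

2–14–11–1–8 — 4 edges.

4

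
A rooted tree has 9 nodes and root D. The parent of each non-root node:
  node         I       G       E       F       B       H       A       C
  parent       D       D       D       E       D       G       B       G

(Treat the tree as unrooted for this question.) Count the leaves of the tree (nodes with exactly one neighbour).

5

Exactly 5 nodes have a single neighbour: A, C, F, H, I.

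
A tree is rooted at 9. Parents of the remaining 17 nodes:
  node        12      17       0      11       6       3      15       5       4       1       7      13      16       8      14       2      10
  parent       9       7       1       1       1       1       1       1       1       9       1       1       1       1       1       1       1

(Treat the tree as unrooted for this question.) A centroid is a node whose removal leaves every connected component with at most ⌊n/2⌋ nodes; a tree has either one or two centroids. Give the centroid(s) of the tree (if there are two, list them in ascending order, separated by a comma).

1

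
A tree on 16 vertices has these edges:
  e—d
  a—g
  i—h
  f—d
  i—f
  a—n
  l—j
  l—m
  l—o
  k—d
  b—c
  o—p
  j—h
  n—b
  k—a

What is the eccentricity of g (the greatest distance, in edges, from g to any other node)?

A farthest node from g is p.
The path g–a–k–d–f–i–h–j–l–o–p has 10 edges.

10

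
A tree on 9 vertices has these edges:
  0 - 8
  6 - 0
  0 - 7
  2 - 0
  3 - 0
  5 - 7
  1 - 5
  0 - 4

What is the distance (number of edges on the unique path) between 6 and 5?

3

The path is 6–0–7–5, which has 3 edges.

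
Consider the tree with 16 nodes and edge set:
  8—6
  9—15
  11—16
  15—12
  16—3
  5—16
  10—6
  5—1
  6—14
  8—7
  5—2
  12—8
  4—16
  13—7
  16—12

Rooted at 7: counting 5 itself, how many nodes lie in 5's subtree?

3

The subtree rooted at 5 contains: 5, 2, 1 — 3 nodes.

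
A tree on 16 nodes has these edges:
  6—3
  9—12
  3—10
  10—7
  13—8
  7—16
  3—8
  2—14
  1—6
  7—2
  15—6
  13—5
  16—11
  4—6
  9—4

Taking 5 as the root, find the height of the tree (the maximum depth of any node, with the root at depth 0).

7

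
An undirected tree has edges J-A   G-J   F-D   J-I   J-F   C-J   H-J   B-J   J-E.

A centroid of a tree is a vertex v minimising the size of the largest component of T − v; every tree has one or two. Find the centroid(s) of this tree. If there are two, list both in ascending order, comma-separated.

Delete J: the remaining components have sizes 2, 1, 1, 1, 1, 1, 1, 1. Max 2 ≤ 5, so J is a centroid.
Every other node leaves some component of size > 5, so the centroid is unique.

J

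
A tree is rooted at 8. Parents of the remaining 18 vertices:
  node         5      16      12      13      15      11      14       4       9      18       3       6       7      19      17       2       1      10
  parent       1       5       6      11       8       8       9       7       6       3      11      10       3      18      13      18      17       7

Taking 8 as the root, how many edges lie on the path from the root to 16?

Climbing from 16 to the root: 16 – 5 – 1 – 17 – 13 – 11 – 8. That's 6 steps.

6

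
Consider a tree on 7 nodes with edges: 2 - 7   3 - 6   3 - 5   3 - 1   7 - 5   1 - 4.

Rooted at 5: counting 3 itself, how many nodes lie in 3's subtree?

4

3's subtree: {3, 1, 6, 4}, size 4.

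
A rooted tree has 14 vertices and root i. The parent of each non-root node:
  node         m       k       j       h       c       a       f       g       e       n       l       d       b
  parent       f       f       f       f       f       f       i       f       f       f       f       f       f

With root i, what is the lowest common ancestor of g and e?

f

Ancestors of g (toward the root): g, f, i.
Ancestors of e: e, f, i.
The deepest node appearing in both lists is f.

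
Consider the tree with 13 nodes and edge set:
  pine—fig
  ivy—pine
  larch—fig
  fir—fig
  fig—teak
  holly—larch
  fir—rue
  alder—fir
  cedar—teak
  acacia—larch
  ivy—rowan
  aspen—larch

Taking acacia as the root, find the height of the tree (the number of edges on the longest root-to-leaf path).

5

A deepest node is rowan, reached by acacia – larch – fig – pine – ivy – rowan.
That path has 5 edges, so the height is 5.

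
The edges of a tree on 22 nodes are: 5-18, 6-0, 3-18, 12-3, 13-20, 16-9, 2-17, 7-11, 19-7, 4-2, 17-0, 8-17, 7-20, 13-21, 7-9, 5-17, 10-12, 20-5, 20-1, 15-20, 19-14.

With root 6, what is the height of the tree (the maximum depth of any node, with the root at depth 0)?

7

14 sits deepest: 6 – 0 – 17 – 5 – 20 – 7 – 19 – 14 — 7 edges from the root.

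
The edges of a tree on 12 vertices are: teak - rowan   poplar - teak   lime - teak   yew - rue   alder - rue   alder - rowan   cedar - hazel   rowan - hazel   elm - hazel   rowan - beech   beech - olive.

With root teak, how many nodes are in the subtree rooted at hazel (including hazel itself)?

3

The subtree rooted at hazel contains: hazel, elm, cedar — 3 nodes.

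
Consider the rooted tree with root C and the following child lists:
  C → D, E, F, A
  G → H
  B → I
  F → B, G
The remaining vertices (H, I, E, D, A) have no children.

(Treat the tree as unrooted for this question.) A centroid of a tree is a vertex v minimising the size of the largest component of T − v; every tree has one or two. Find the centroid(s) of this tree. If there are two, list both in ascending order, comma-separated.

If F is removed the pieces have sizes 4, 2, 2, all ≤ ⌊9/2⌋ = 4.
Every other node leaves some component of size > 4, so the centroid is unique.

F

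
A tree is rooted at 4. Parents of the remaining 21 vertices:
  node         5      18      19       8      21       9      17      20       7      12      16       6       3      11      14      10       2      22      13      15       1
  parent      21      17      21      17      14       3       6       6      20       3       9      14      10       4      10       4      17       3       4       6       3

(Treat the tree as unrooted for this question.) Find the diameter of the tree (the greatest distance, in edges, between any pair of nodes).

7

Starting from 16, a farthest node is 18 at distance 7.
One longest path: 16-9-3-10-14-6-17-18.
So the diameter is 7.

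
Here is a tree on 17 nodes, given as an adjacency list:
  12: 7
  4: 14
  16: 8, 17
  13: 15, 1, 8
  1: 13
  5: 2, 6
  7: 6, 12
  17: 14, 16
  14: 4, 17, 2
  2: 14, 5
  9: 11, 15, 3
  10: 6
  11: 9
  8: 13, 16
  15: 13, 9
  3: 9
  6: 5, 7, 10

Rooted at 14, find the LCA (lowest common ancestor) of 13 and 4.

Path 13→root: 13 8 16 17 14; path 4→root: 4 14.
First common node: 14.

14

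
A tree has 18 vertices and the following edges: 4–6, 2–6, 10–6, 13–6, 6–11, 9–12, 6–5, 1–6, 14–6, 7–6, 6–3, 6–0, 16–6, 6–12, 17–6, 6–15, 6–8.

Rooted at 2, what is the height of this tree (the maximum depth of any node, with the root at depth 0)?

A deepest node is 9, reached by 2-6-12-9.
That path has 3 edges, so the height is 3.

3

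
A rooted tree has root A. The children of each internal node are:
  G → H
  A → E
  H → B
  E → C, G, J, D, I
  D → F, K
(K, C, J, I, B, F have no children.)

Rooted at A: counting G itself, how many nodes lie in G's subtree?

G's subtree: {G, H, B}, size 3.

3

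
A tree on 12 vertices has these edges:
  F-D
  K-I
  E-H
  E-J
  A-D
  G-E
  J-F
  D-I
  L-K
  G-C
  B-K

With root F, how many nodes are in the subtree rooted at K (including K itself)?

3

K's subtree: {K, L, B}, size 3.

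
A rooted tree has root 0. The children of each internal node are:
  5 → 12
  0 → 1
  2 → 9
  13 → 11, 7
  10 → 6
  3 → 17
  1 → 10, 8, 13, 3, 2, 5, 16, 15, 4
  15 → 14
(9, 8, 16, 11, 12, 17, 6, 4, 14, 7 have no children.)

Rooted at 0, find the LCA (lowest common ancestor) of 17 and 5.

Ancestors of 17 (toward the root): 17, 3, 1, 0.
Ancestors of 5: 5, 1, 0.
The deepest node appearing in both lists is 1.

1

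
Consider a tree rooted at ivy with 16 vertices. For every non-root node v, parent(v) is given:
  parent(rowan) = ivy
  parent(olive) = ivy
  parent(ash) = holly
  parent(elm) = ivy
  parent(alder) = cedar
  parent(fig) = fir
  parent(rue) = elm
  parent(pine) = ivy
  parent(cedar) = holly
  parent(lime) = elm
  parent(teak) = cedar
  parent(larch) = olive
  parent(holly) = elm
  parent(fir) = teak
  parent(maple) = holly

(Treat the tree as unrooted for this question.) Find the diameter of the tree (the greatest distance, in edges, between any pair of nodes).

A longest path is larch-olive-ivy-elm-holly-cedar-teak-fir-fig, with 8 edges.

8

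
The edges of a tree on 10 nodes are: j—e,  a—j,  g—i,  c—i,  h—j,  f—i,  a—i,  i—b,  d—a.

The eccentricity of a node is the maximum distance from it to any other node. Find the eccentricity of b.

4

A farthest node from b is e (h also at distance 4).
The path b-i-a-j-e has 4 edges.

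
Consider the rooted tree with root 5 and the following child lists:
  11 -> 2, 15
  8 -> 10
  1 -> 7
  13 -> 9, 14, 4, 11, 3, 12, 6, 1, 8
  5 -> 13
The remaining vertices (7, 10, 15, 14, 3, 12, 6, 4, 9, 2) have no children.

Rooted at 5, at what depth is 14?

2

Path from 5 to 14: 5–13–14, which has 2 edges.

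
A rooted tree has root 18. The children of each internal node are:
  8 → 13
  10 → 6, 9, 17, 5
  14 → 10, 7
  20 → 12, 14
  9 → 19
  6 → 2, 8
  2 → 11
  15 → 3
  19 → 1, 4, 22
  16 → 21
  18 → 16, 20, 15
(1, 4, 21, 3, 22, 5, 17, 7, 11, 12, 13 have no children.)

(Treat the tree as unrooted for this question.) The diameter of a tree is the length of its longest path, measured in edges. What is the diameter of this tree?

8

BFS from 3 reaches 22 last, at distance 8; BFS from 22 confirms no node is farther.
Path: 3–15–18–20–14–10–9–19–22.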